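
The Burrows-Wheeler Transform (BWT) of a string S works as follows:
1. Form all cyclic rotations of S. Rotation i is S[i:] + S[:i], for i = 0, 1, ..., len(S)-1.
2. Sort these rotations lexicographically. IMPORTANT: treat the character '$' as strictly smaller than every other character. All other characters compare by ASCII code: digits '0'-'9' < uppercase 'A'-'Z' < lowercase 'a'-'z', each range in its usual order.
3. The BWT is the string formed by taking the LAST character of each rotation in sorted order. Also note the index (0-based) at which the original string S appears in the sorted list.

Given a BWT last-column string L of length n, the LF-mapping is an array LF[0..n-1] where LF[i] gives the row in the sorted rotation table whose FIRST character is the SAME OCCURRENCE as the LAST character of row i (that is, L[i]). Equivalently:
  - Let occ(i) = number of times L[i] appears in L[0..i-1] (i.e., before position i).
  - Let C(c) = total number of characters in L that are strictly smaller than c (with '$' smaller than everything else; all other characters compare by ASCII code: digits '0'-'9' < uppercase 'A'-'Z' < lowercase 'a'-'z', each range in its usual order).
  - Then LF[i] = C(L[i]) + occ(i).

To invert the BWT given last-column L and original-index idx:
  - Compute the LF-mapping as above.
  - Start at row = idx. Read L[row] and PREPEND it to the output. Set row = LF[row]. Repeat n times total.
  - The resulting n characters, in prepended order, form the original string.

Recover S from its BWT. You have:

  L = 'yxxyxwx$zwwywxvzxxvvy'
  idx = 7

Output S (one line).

LF mapping: 15 8 9 16 10 4 11 0 19 5 6 17 7 12 1 20 13 14 2 3 18
Walk LF starting at row 7, prepending L[row]:
  step 1: row=7, L[7]='$', prepend. Next row=LF[7]=0
  step 2: row=0, L[0]='y', prepend. Next row=LF[0]=15
  step 3: row=15, L[15]='z', prepend. Next row=LF[15]=20
  step 4: row=20, L[20]='y', prepend. Next row=LF[20]=18
  step 5: row=18, L[18]='v', prepend. Next row=LF[18]=2
  step 6: row=2, L[2]='x', prepend. Next row=LF[2]=9
  step 7: row=9, L[9]='w', prepend. Next row=LF[9]=5
  step 8: row=5, L[5]='w', prepend. Next row=LF[5]=4
  step 9: row=4, L[4]='x', prepend. Next row=LF[4]=10
  step 10: row=10, L[10]='w', prepend. Next row=LF[10]=6
  step 11: row=6, L[6]='x', prepend. Next row=LF[6]=11
  step 12: row=11, L[11]='y', prepend. Next row=LF[11]=17
  step 13: row=17, L[17]='x', prepend. Next row=LF[17]=14
  step 14: row=14, L[14]='v', prepend. Next row=LF[14]=1
  step 15: row=1, L[1]='x', prepend. Next row=LF[1]=8
  step 16: row=8, L[8]='z', prepend. Next row=LF[8]=19
  step 17: row=19, L[19]='v', prepend. Next row=LF[19]=3
  step 18: row=3, L[3]='y', prepend. Next row=LF[3]=16
  step 19: row=16, L[16]='x', prepend. Next row=LF[16]=13
  step 20: row=13, L[13]='x', prepend. Next row=LF[13]=12
  step 21: row=12, L[12]='w', prepend. Next row=LF[12]=7
Reversed output: wxxyvzxvxyxwxwwxvyzy$

Answer: wxxyvzxvxyxwxwwxvyzy$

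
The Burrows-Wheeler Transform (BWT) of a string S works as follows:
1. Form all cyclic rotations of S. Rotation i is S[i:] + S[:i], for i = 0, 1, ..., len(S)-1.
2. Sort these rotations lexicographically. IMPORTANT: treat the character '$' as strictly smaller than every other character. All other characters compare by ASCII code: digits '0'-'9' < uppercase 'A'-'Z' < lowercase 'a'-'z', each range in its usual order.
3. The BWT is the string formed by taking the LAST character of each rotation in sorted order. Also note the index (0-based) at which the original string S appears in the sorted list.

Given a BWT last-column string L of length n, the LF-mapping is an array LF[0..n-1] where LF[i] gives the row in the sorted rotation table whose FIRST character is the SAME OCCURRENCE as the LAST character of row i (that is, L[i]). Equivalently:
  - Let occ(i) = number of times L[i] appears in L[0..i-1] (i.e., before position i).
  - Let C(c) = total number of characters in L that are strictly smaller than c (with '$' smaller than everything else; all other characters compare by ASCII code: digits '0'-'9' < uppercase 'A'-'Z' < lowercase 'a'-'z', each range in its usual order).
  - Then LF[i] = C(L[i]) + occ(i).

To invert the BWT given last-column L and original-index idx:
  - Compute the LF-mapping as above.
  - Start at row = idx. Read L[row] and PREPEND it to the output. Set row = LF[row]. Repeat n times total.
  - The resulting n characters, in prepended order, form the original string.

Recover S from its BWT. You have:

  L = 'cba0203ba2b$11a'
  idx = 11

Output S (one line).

LF mapping: 14 11 8 1 5 2 7 12 9 6 13 0 3 4 10
Walk LF starting at row 11, prepending L[row]:
  step 1: row=11, L[11]='$', prepend. Next row=LF[11]=0
  step 2: row=0, L[0]='c', prepend. Next row=LF[0]=14
  step 3: row=14, L[14]='a', prepend. Next row=LF[14]=10
  step 4: row=10, L[10]='b', prepend. Next row=LF[10]=13
  step 5: row=13, L[13]='1', prepend. Next row=LF[13]=4
  step 6: row=4, L[4]='2', prepend. Next row=LF[4]=5
  step 7: row=5, L[5]='0', prepend. Next row=LF[5]=2
  step 8: row=2, L[2]='a', prepend. Next row=LF[2]=8
  step 9: row=8, L[8]='a', prepend. Next row=LF[8]=9
  step 10: row=9, L[9]='2', prepend. Next row=LF[9]=6
  step 11: row=6, L[6]='3', prepend. Next row=LF[6]=7
  step 12: row=7, L[7]='b', prepend. Next row=LF[7]=12
  step 13: row=12, L[12]='1', prepend. Next row=LF[12]=3
  step 14: row=3, L[3]='0', prepend. Next row=LF[3]=1
  step 15: row=1, L[1]='b', prepend. Next row=LF[1]=11
Reversed output: b01b32aa021bac$

Answer: b01b32aa021bac$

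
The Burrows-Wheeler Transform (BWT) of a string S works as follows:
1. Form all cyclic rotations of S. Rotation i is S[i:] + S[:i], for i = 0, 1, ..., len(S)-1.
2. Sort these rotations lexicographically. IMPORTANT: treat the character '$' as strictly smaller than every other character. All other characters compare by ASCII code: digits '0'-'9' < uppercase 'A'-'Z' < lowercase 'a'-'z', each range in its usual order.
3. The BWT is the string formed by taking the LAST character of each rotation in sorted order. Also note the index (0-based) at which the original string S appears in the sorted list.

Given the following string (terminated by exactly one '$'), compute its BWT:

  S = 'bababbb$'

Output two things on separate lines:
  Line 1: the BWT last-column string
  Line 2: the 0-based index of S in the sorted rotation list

Answer: bbbb$aba
4

Derivation:
All 8 rotations (rotation i = S[i:]+S[:i]):
  rot[0] = bababbb$
  rot[1] = ababbb$b
  rot[2] = babbb$ba
  rot[3] = abbb$bab
  rot[4] = bbb$baba
  rot[5] = bb$babab
  rot[6] = b$bababb
  rot[7] = $bababbb
Sorted (with $ < everything):
  sorted[0] = $bababbb  (last char: 'b')
  sorted[1] = ababbb$b  (last char: 'b')
  sorted[2] = abbb$bab  (last char: 'b')
  sorted[3] = b$bababb  (last char: 'b')
  sorted[4] = bababbb$  (last char: '$')
  sorted[5] = babbb$ba  (last char: 'a')
  sorted[6] = bb$babab  (last char: 'b')
  sorted[7] = bbb$baba  (last char: 'a')
Last column: bbbb$aba
Original string S is at sorted index 4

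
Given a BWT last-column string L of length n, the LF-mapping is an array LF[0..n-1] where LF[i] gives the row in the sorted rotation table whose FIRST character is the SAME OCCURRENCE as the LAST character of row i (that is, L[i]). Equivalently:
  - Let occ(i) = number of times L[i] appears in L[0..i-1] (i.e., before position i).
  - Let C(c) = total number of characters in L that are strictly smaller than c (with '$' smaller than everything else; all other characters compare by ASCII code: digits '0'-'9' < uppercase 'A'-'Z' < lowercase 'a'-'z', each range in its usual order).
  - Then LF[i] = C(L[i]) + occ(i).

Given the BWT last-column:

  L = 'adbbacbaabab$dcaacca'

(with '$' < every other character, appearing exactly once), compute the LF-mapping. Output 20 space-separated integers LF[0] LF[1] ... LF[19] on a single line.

Answer: 1 18 9 10 2 14 11 3 4 12 5 13 0 19 15 6 7 16 17 8

Derivation:
Char counts: '$':1, 'a':8, 'b':5, 'c':4, 'd':2
C (first-col start): C('$')=0, C('a')=1, C('b')=9, C('c')=14, C('d')=18
L[0]='a': occ=0, LF[0]=C('a')+0=1+0=1
L[1]='d': occ=0, LF[1]=C('d')+0=18+0=18
L[2]='b': occ=0, LF[2]=C('b')+0=9+0=9
L[3]='b': occ=1, LF[3]=C('b')+1=9+1=10
L[4]='a': occ=1, LF[4]=C('a')+1=1+1=2
L[5]='c': occ=0, LF[5]=C('c')+0=14+0=14
L[6]='b': occ=2, LF[6]=C('b')+2=9+2=11
L[7]='a': occ=2, LF[7]=C('a')+2=1+2=3
L[8]='a': occ=3, LF[8]=C('a')+3=1+3=4
L[9]='b': occ=3, LF[9]=C('b')+3=9+3=12
L[10]='a': occ=4, LF[10]=C('a')+4=1+4=5
L[11]='b': occ=4, LF[11]=C('b')+4=9+4=13
L[12]='$': occ=0, LF[12]=C('$')+0=0+0=0
L[13]='d': occ=1, LF[13]=C('d')+1=18+1=19
L[14]='c': occ=1, LF[14]=C('c')+1=14+1=15
L[15]='a': occ=5, LF[15]=C('a')+5=1+5=6
L[16]='a': occ=6, LF[16]=C('a')+6=1+6=7
L[17]='c': occ=2, LF[17]=C('c')+2=14+2=16
L[18]='c': occ=3, LF[18]=C('c')+3=14+3=17
L[19]='a': occ=7, LF[19]=C('a')+7=1+7=8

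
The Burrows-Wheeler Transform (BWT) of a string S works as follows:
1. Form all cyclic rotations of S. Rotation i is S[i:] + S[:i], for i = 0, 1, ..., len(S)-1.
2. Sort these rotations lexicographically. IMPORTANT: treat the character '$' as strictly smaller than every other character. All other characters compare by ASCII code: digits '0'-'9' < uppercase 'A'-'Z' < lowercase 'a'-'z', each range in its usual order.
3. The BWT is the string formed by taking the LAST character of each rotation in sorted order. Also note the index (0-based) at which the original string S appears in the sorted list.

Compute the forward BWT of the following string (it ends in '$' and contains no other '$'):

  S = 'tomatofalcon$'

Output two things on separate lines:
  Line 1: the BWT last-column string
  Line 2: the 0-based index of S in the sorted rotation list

Answer: nfmloaoottca$
12

Derivation:
All 13 rotations (rotation i = S[i:]+S[:i]):
  rot[0] = tomatofalcon$
  rot[1] = omatofalcon$t
  rot[2] = matofalcon$to
  rot[3] = atofalcon$tom
  rot[4] = tofalcon$toma
  rot[5] = ofalcon$tomat
  rot[6] = falcon$tomato
  rot[7] = alcon$tomatof
  rot[8] = lcon$tomatofa
  rot[9] = con$tomatofal
  rot[10] = on$tomatofalc
  rot[11] = n$tomatofalco
  rot[12] = $tomatofalcon
Sorted (with $ < everything):
  sorted[0] = $tomatofalcon  (last char: 'n')
  sorted[1] = alcon$tomatof  (last char: 'f')
  sorted[2] = atofalcon$tom  (last char: 'm')
  sorted[3] = con$tomatofal  (last char: 'l')
  sorted[4] = falcon$tomato  (last char: 'o')
  sorted[5] = lcon$tomatofa  (last char: 'a')
  sorted[6] = matofalcon$to  (last char: 'o')
  sorted[7] = n$tomatofalco  (last char: 'o')
  sorted[8] = ofalcon$tomat  (last char: 't')
  sorted[9] = omatofalcon$t  (last char: 't')
  sorted[10] = on$tomatofalc  (last char: 'c')
  sorted[11] = tofalcon$toma  (last char: 'a')
  sorted[12] = tomatofalcon$  (last char: '$')
Last column: nfmloaoottca$
Original string S is at sorted index 12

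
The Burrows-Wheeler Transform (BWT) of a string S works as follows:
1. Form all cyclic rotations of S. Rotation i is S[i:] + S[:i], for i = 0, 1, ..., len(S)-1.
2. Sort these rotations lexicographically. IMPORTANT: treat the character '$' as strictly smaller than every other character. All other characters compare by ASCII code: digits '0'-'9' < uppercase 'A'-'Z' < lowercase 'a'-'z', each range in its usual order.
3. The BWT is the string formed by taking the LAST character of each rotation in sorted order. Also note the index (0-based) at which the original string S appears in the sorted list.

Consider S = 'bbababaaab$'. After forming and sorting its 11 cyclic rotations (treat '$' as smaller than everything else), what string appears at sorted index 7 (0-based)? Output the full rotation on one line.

All 11 rotations (rotation i = S[i:]+S[:i]):
  rot[0] = bbababaaab$
  rot[1] = bababaaab$b
  rot[2] = ababaaab$bb
  rot[3] = babaaab$bba
  rot[4] = abaaab$bbab
  rot[5] = baaab$bbaba
  rot[6] = aaab$bbabab
  rot[7] = aab$bbababa
  rot[8] = ab$bbababaa
  rot[9] = b$bbababaaa
  rot[10] = $bbababaaab
Sorted (with $ < everything):
  sorted[0] = $bbababaaab
  sorted[1] = aaab$bbabab
  sorted[2] = aab$bbababa
  sorted[3] = ab$bbababaa
  sorted[4] = abaaab$bbab
  sorted[5] = ababaaab$bb
  sorted[6] = b$bbababaaa
  sorted[7] = baaab$bbaba
  sorted[8] = babaaab$bba
  sorted[9] = bababaaab$b
  sorted[10] = bbababaaab$
sorted[7] = baaab$bbaba

Answer: baaab$bbaba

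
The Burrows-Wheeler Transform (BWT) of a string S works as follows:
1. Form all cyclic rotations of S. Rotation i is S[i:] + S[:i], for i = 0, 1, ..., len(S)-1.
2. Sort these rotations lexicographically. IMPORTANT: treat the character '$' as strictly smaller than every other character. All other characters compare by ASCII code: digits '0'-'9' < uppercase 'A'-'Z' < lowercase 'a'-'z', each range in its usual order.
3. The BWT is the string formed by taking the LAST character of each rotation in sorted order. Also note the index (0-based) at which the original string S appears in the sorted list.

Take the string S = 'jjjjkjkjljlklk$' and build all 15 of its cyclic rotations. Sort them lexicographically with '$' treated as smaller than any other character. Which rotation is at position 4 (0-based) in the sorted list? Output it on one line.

All 15 rotations (rotation i = S[i:]+S[:i]):
  rot[0] = jjjjkjkjljlklk$
  rot[1] = jjjkjkjljlklk$j
  rot[2] = jjkjkjljlklk$jj
  rot[3] = jkjkjljlklk$jjj
  rot[4] = kjkjljlklk$jjjj
  rot[5] = jkjljlklk$jjjjk
  rot[6] = kjljlklk$jjjjkj
  rot[7] = jljlklk$jjjjkjk
  rot[8] = ljlklk$jjjjkjkj
  rot[9] = jlklk$jjjjkjkjl
  rot[10] = lklk$jjjjkjkjlj
  rot[11] = klk$jjjjkjkjljl
  rot[12] = lk$jjjjkjkjljlk
  rot[13] = k$jjjjkjkjljlkl
  rot[14] = $jjjjkjkjljlklk
Sorted (with $ < everything):
  sorted[0] = $jjjjkjkjljlklk
  sorted[1] = jjjjkjkjljlklk$
  sorted[2] = jjjkjkjljlklk$j
  sorted[3] = jjkjkjljlklk$jj
  sorted[4] = jkjkjljlklk$jjj
  sorted[5] = jkjljlklk$jjjjk
  sorted[6] = jljlklk$jjjjkjk
  sorted[7] = jlklk$jjjjkjkjl
  sorted[8] = k$jjjjkjkjljlkl
  sorted[9] = kjkjljlklk$jjjj
  sorted[10] = kjljlklk$jjjjkj
  sorted[11] = klk$jjjjkjkjljl
  sorted[12] = ljlklk$jjjjkjkj
  sorted[13] = lk$jjjjkjkjljlk
  sorted[14] = lklk$jjjjkjkjlj
sorted[4] = jkjkjljlklk$jjj

Answer: jkjkjljlklk$jjj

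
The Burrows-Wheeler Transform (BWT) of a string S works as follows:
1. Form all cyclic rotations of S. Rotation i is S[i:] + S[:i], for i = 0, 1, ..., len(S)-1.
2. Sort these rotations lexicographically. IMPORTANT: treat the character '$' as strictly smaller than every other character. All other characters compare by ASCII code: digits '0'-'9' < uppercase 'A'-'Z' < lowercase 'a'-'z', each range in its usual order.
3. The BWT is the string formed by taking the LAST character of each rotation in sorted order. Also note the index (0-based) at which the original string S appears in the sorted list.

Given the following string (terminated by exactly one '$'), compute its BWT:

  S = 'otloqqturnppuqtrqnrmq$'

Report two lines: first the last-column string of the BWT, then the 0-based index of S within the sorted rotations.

Answer: qtrrql$npmrouqnutoqqpt
6

Derivation:
All 22 rotations (rotation i = S[i:]+S[:i]):
  rot[0] = otloqqturnppuqtrqnrmq$
  rot[1] = tloqqturnppuqtrqnrmq$o
  rot[2] = loqqturnppuqtrqnrmq$ot
  rot[3] = oqqturnppuqtrqnrmq$otl
  rot[4] = qqturnppuqtrqnrmq$otlo
  rot[5] = qturnppuqtrqnrmq$otloq
  rot[6] = turnppuqtrqnrmq$otloqq
  rot[7] = urnppuqtrqnrmq$otloqqt
  rot[8] = rnppuqtrqnrmq$otloqqtu
  rot[9] = nppuqtrqnrmq$otloqqtur
  rot[10] = ppuqtrqnrmq$otloqqturn
  rot[11] = puqtrqnrmq$otloqqturnp
  rot[12] = uqtrqnrmq$otloqqturnpp
  rot[13] = qtrqnrmq$otloqqturnppu
  rot[14] = trqnrmq$otloqqturnppuq
  rot[15] = rqnrmq$otloqqturnppuqt
  rot[16] = qnrmq$otloqqturnppuqtr
  rot[17] = nrmq$otloqqturnppuqtrq
  rot[18] = rmq$otloqqturnppuqtrqn
  rot[19] = mq$otloqqturnppuqtrqnr
  rot[20] = q$otloqqturnppuqtrqnrm
  rot[21] = $otloqqturnppuqtrqnrmq
Sorted (with $ < everything):
  sorted[0] = $otloqqturnppuqtrqnrmq  (last char: 'q')
  sorted[1] = loqqturnppuqtrqnrmq$ot  (last char: 't')
  sorted[2] = mq$otloqqturnppuqtrqnr  (last char: 'r')
  sorted[3] = nppuqtrqnrmq$otloqqtur  (last char: 'r')
  sorted[4] = nrmq$otloqqturnppuqtrq  (last char: 'q')
  sorted[5] = oqqturnppuqtrqnrmq$otl  (last char: 'l')
  sorted[6] = otloqqturnppuqtrqnrmq$  (last char: '$')
  sorted[7] = ppuqtrqnrmq$otloqqturn  (last char: 'n')
  sorted[8] = puqtrqnrmq$otloqqturnp  (last char: 'p')
  sorted[9] = q$otloqqturnppuqtrqnrm  (last char: 'm')
  sorted[10] = qnrmq$otloqqturnppuqtr  (last char: 'r')
  sorted[11] = qqturnppuqtrqnrmq$otlo  (last char: 'o')
  sorted[12] = qtrqnrmq$otloqqturnppu  (last char: 'u')
  sorted[13] = qturnppuqtrqnrmq$otloq  (last char: 'q')
  sorted[14] = rmq$otloqqturnppuqtrqn  (last char: 'n')
  sorted[15] = rnppuqtrqnrmq$otloqqtu  (last char: 'u')
  sorted[16] = rqnrmq$otloqqturnppuqt  (last char: 't')
  sorted[17] = tloqqturnppuqtrqnrmq$o  (last char: 'o')
  sorted[18] = trqnrmq$otloqqturnppuq  (last char: 'q')
  sorted[19] = turnppuqtrqnrmq$otloqq  (last char: 'q')
  sorted[20] = uqtrqnrmq$otloqqturnpp  (last char: 'p')
  sorted[21] = urnppuqtrqnrmq$otloqqt  (last char: 't')
Last column: qtrrql$npmrouqnutoqqpt
Original string S is at sorted index 6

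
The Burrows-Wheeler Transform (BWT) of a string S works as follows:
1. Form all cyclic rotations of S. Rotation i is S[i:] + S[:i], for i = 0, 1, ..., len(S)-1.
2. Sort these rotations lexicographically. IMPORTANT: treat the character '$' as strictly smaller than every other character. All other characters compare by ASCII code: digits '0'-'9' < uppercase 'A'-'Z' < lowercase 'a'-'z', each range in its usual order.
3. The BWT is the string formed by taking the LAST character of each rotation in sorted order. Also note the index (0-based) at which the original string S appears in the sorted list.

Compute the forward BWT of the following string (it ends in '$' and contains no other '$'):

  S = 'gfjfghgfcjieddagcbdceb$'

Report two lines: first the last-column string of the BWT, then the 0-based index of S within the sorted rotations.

All 23 rotations (rotation i = S[i:]+S[:i]):
  rot[0] = gfjfghgfcjieddagcbdceb$
  rot[1] = fjfghgfcjieddagcbdceb$g
  rot[2] = jfghgfcjieddagcbdceb$gf
  rot[3] = fghgfcjieddagcbdceb$gfj
  rot[4] = ghgfcjieddagcbdceb$gfjf
  rot[5] = hgfcjieddagcbdceb$gfjfg
  rot[6] = gfcjieddagcbdceb$gfjfgh
  rot[7] = fcjieddagcbdceb$gfjfghg
  rot[8] = cjieddagcbdceb$gfjfghgf
  rot[9] = jieddagcbdceb$gfjfghgfc
  rot[10] = ieddagcbdceb$gfjfghgfcj
  rot[11] = eddagcbdceb$gfjfghgfcji
  rot[12] = ddagcbdceb$gfjfghgfcjie
  rot[13] = dagcbdceb$gfjfghgfcjied
  rot[14] = agcbdceb$gfjfghgfcjiedd
  rot[15] = gcbdceb$gfjfghgfcjiedda
  rot[16] = cbdceb$gfjfghgfcjieddag
  rot[17] = bdceb$gfjfghgfcjieddagc
  rot[18] = dceb$gfjfghgfcjieddagcb
  rot[19] = ceb$gfjfghgfcjieddagcbd
  rot[20] = eb$gfjfghgfcjieddagcbdc
  rot[21] = b$gfjfghgfcjieddagcbdce
  rot[22] = $gfjfghgfcjieddagcbdceb
Sorted (with $ < everything):
  sorted[0] = $gfjfghgfcjieddagcbdceb  (last char: 'b')
  sorted[1] = agcbdceb$gfjfghgfcjiedd  (last char: 'd')
  sorted[2] = b$gfjfghgfcjieddagcbdce  (last char: 'e')
  sorted[3] = bdceb$gfjfghgfcjieddagc  (last char: 'c')
  sorted[4] = cbdceb$gfjfghgfcjieddag  (last char: 'g')
  sorted[5] = ceb$gfjfghgfcjieddagcbd  (last char: 'd')
  sorted[6] = cjieddagcbdceb$gfjfghgf  (last char: 'f')
  sorted[7] = dagcbdceb$gfjfghgfcjied  (last char: 'd')
  sorted[8] = dceb$gfjfghgfcjieddagcb  (last char: 'b')
  sorted[9] = ddagcbdceb$gfjfghgfcjie  (last char: 'e')
  sorted[10] = eb$gfjfghgfcjieddagcbdc  (last char: 'c')
  sorted[11] = eddagcbdceb$gfjfghgfcji  (last char: 'i')
  sorted[12] = fcjieddagcbdceb$gfjfghg  (last char: 'g')
  sorted[13] = fghgfcjieddagcbdceb$gfj  (last char: 'j')
  sorted[14] = fjfghgfcjieddagcbdceb$g  (last char: 'g')
  sorted[15] = gcbdceb$gfjfghgfcjiedda  (last char: 'a')
  sorted[16] = gfcjieddagcbdceb$gfjfgh  (last char: 'h')
  sorted[17] = gfjfghgfcjieddagcbdceb$  (last char: '$')
  sorted[18] = ghgfcjieddagcbdceb$gfjf  (last char: 'f')
  sorted[19] = hgfcjieddagcbdceb$gfjfg  (last char: 'g')
  sorted[20] = ieddagcbdceb$gfjfghgfcj  (last char: 'j')
  sorted[21] = jfghgfcjieddagcbdceb$gf  (last char: 'f')
  sorted[22] = jieddagcbdceb$gfjfghgfc  (last char: 'c')
Last column: bdecgdfdbecigjgah$fgjfc
Original string S is at sorted index 17

Answer: bdecgdfdbecigjgah$fgjfc
17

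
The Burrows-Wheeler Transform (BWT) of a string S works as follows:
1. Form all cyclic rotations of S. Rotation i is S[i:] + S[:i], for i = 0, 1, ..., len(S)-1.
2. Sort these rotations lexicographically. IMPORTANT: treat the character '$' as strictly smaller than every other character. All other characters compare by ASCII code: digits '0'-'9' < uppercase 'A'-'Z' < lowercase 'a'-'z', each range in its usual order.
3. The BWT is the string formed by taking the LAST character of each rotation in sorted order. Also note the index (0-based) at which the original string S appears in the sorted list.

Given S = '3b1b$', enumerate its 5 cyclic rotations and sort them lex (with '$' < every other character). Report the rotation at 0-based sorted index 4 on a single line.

All 5 rotations (rotation i = S[i:]+S[:i]):
  rot[0] = 3b1b$
  rot[1] = b1b$3
  rot[2] = 1b$3b
  rot[3] = b$3b1
  rot[4] = $3b1b
Sorted (with $ < everything):
  sorted[0] = $3b1b
  sorted[1] = 1b$3b
  sorted[2] = 3b1b$
  sorted[3] = b$3b1
  sorted[4] = b1b$3
sorted[4] = b1b$3

Answer: b1b$3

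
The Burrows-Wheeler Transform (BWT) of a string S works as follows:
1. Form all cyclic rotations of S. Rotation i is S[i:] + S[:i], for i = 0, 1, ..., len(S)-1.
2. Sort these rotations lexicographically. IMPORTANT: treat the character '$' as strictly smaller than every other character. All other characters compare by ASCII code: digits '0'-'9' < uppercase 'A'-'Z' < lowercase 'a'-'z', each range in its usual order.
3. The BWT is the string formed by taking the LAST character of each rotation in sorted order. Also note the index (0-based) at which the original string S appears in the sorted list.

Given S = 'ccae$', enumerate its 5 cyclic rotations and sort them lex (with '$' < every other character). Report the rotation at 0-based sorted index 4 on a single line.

Answer: e$cca

Derivation:
All 5 rotations (rotation i = S[i:]+S[:i]):
  rot[0] = ccae$
  rot[1] = cae$c
  rot[2] = ae$cc
  rot[3] = e$cca
  rot[4] = $ccae
Sorted (with $ < everything):
  sorted[0] = $ccae
  sorted[1] = ae$cc
  sorted[2] = cae$c
  sorted[3] = ccae$
  sorted[4] = e$cca
sorted[4] = e$cca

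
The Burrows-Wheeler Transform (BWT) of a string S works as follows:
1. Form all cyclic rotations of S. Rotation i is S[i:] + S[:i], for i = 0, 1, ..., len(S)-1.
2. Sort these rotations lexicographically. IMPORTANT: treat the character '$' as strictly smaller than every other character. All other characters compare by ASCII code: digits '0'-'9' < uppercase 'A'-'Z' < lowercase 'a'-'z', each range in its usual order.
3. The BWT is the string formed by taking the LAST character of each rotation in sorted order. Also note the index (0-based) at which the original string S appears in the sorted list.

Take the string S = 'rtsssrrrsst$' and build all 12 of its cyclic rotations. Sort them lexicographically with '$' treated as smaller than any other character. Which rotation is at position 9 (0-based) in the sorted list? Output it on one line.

Answer: st$rtsssrrrs

Derivation:
All 12 rotations (rotation i = S[i:]+S[:i]):
  rot[0] = rtsssrrrsst$
  rot[1] = tsssrrrsst$r
  rot[2] = sssrrrsst$rt
  rot[3] = ssrrrsst$rts
  rot[4] = srrrsst$rtss
  rot[5] = rrrsst$rtsss
  rot[6] = rrsst$rtsssr
  rot[7] = rsst$rtsssrr
  rot[8] = sst$rtsssrrr
  rot[9] = st$rtsssrrrs
  rot[10] = t$rtsssrrrss
  rot[11] = $rtsssrrrsst
Sorted (with $ < everything):
  sorted[0] = $rtsssrrrsst
  sorted[1] = rrrsst$rtsss
  sorted[2] = rrsst$rtsssr
  sorted[3] = rsst$rtsssrr
  sorted[4] = rtsssrrrsst$
  sorted[5] = srrrsst$rtss
  sorted[6] = ssrrrsst$rts
  sorted[7] = sssrrrsst$rt
  sorted[8] = sst$rtsssrrr
  sorted[9] = st$rtsssrrrs
  sorted[10] = t$rtsssrrrss
  sorted[11] = tsssrrrsst$r
sorted[9] = st$rtsssrrrs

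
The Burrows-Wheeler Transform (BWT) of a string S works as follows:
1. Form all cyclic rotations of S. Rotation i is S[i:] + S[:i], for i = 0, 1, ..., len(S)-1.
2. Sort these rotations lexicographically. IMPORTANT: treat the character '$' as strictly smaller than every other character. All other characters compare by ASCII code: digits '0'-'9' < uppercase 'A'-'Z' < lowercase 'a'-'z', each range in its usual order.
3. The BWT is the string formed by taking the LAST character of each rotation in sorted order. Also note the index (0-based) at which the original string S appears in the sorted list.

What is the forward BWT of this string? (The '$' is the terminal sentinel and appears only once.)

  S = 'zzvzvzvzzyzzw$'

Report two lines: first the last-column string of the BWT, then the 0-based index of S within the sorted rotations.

All 14 rotations (rotation i = S[i:]+S[:i]):
  rot[0] = zzvzvzvzzyzzw$
  rot[1] = zvzvzvzzyzzw$z
  rot[2] = vzvzvzzyzzw$zz
  rot[3] = zvzvzzyzzw$zzv
  rot[4] = vzvzzyzzw$zzvz
  rot[5] = zvzzyzzw$zzvzv
  rot[6] = vzzyzzw$zzvzvz
  rot[7] = zzyzzw$zzvzvzv
  rot[8] = zyzzw$zzvzvzvz
  rot[9] = yzzw$zzvzvzvzz
  rot[10] = zzw$zzvzvzvzzy
  rot[11] = zw$zzvzvzvzzyz
  rot[12] = w$zzvzvzvzzyzz
  rot[13] = $zzvzvzvzzyzzw
Sorted (with $ < everything):
  sorted[0] = $zzvzvzvzzyzzw  (last char: 'w')
  sorted[1] = vzvzvzzyzzw$zz  (last char: 'z')
  sorted[2] = vzvzzyzzw$zzvz  (last char: 'z')
  sorted[3] = vzzyzzw$zzvzvz  (last char: 'z')
  sorted[4] = w$zzvzvzvzzyzz  (last char: 'z')
  sorted[5] = yzzw$zzvzvzvzz  (last char: 'z')
  sorted[6] = zvzvzvzzyzzw$z  (last char: 'z')
  sorted[7] = zvzvzzyzzw$zzv  (last char: 'v')
  sorted[8] = zvzzyzzw$zzvzv  (last char: 'v')
  sorted[9] = zw$zzvzvzvzzyz  (last char: 'z')
  sorted[10] = zyzzw$zzvzvzvz  (last char: 'z')
  sorted[11] = zzvzvzvzzyzzw$  (last char: '$')
  sorted[12] = zzw$zzvzvzvzzy  (last char: 'y')
  sorted[13] = zzyzzw$zzvzvzv  (last char: 'v')
Last column: wzzzzzzvvzz$yv
Original string S is at sorted index 11

Answer: wzzzzzzvvzz$yv
11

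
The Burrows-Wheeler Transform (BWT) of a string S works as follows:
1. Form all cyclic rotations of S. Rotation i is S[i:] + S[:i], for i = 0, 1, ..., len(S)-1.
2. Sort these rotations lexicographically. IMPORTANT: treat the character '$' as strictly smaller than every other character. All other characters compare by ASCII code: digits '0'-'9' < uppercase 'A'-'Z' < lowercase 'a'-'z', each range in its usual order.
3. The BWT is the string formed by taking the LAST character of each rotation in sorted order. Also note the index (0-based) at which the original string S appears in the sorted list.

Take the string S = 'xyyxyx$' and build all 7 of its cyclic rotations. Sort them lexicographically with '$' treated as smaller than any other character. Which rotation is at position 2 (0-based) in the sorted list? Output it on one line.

Answer: xyx$xyy

Derivation:
All 7 rotations (rotation i = S[i:]+S[:i]):
  rot[0] = xyyxyx$
  rot[1] = yyxyx$x
  rot[2] = yxyx$xy
  rot[3] = xyx$xyy
  rot[4] = yx$xyyx
  rot[5] = x$xyyxy
  rot[6] = $xyyxyx
Sorted (with $ < everything):
  sorted[0] = $xyyxyx
  sorted[1] = x$xyyxy
  sorted[2] = xyx$xyy
  sorted[3] = xyyxyx$
  sorted[4] = yx$xyyx
  sorted[5] = yxyx$xy
  sorted[6] = yyxyx$x
sorted[2] = xyx$xyy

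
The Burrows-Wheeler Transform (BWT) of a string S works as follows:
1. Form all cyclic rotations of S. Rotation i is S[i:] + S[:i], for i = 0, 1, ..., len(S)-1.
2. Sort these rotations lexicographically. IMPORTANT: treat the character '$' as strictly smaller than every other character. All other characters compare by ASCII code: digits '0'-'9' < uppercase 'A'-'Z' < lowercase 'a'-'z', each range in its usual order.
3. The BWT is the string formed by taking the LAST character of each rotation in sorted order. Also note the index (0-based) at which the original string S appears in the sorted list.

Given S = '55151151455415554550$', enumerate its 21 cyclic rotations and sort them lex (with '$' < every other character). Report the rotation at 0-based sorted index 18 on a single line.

Answer: 55415554550$551511514

Derivation:
All 21 rotations (rotation i = S[i:]+S[:i]):
  rot[0] = 55151151455415554550$
  rot[1] = 5151151455415554550$5
  rot[2] = 151151455415554550$55
  rot[3] = 51151455415554550$551
  rot[4] = 1151455415554550$5515
  rot[5] = 151455415554550$55151
  rot[6] = 51455415554550$551511
  rot[7] = 1455415554550$5515115
  rot[8] = 455415554550$55151151
  rot[9] = 55415554550$551511514
  rot[10] = 5415554550$5515115145
  rot[11] = 415554550$55151151455
  rot[12] = 15554550$551511514554
  rot[13] = 5554550$5515115145541
  rot[14] = 554550$55151151455415
  rot[15] = 54550$551511514554155
  rot[16] = 4550$5515115145541555
  rot[17] = 550$55151151455415554
  rot[18] = 50$551511514554155545
  rot[19] = 0$5515115145541555455
  rot[20] = $55151151455415554550
Sorted (with $ < everything):
  sorted[0] = $55151151455415554550
  sorted[1] = 0$5515115145541555455
  sorted[2] = 1151455415554550$5515
  sorted[3] = 1455415554550$5515115
  sorted[4] = 151151455415554550$55
  sorted[5] = 151455415554550$55151
  sorted[6] = 15554550$551511514554
  sorted[7] = 415554550$55151151455
  sorted[8] = 4550$5515115145541555
  sorted[9] = 455415554550$55151151
  sorted[10] = 50$551511514554155545
  sorted[11] = 51151455415554550$551
  sorted[12] = 51455415554550$551511
  sorted[13] = 5151151455415554550$5
  sorted[14] = 5415554550$5515115145
  sorted[15] = 54550$551511514554155
  sorted[16] = 550$55151151455415554
  sorted[17] = 55151151455415554550$
  sorted[18] = 55415554550$551511514
  sorted[19] = 554550$55151151455415
  sorted[20] = 5554550$5515115145541
sorted[18] = 55415554550$551511514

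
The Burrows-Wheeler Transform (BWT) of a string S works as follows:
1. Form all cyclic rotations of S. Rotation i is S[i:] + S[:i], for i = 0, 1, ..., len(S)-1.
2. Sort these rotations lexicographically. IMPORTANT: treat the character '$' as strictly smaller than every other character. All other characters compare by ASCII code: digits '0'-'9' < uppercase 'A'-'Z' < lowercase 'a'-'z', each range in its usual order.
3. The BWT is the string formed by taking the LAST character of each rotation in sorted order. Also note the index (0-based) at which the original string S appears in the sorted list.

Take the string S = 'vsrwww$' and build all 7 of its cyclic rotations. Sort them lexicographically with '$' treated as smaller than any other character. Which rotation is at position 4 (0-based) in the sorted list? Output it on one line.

Answer: w$vsrww

Derivation:
All 7 rotations (rotation i = S[i:]+S[:i]):
  rot[0] = vsrwww$
  rot[1] = srwww$v
  rot[2] = rwww$vs
  rot[3] = www$vsr
  rot[4] = ww$vsrw
  rot[5] = w$vsrww
  rot[6] = $vsrwww
Sorted (with $ < everything):
  sorted[0] = $vsrwww
  sorted[1] = rwww$vs
  sorted[2] = srwww$v
  sorted[3] = vsrwww$
  sorted[4] = w$vsrww
  sorted[5] = ww$vsrw
  sorted[6] = www$vsr
sorted[4] = w$vsrww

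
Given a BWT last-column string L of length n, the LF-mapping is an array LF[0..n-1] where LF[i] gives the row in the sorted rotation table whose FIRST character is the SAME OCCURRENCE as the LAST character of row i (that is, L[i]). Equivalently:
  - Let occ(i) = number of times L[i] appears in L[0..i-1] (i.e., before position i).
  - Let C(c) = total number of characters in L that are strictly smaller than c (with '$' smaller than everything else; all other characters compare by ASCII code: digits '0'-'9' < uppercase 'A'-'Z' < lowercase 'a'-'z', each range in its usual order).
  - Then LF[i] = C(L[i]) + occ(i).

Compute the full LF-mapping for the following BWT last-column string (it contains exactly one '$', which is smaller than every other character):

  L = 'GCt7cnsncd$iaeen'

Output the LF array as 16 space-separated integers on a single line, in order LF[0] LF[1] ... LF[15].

Char counts: '$':1, '7':1, 'C':1, 'G':1, 'a':1, 'c':2, 'd':1, 'e':2, 'i':1, 'n':3, 's':1, 't':1
C (first-col start): C('$')=0, C('7')=1, C('C')=2, C('G')=3, C('a')=4, C('c')=5, C('d')=7, C('e')=8, C('i')=10, C('n')=11, C('s')=14, C('t')=15
L[0]='G': occ=0, LF[0]=C('G')+0=3+0=3
L[1]='C': occ=0, LF[1]=C('C')+0=2+0=2
L[2]='t': occ=0, LF[2]=C('t')+0=15+0=15
L[3]='7': occ=0, LF[3]=C('7')+0=1+0=1
L[4]='c': occ=0, LF[4]=C('c')+0=5+0=5
L[5]='n': occ=0, LF[5]=C('n')+0=11+0=11
L[6]='s': occ=0, LF[6]=C('s')+0=14+0=14
L[7]='n': occ=1, LF[7]=C('n')+1=11+1=12
L[8]='c': occ=1, LF[8]=C('c')+1=5+1=6
L[9]='d': occ=0, LF[9]=C('d')+0=7+0=7
L[10]='$': occ=0, LF[10]=C('$')+0=0+0=0
L[11]='i': occ=0, LF[11]=C('i')+0=10+0=10
L[12]='a': occ=0, LF[12]=C('a')+0=4+0=4
L[13]='e': occ=0, LF[13]=C('e')+0=8+0=8
L[14]='e': occ=1, LF[14]=C('e')+1=8+1=9
L[15]='n': occ=2, LF[15]=C('n')+2=11+2=13

Answer: 3 2 15 1 5 11 14 12 6 7 0 10 4 8 9 13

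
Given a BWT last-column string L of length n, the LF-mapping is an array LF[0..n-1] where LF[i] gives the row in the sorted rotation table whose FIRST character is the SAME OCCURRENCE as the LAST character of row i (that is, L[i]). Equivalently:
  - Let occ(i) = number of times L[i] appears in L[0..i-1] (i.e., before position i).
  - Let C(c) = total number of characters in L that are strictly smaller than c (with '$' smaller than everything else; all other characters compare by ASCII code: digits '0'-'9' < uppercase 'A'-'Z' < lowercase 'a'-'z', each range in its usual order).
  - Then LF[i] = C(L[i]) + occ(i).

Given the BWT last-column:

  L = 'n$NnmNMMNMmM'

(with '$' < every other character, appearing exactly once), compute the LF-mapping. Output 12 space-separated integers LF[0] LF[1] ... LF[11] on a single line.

Char counts: '$':1, 'M':4, 'N':3, 'm':2, 'n':2
C (first-col start): C('$')=0, C('M')=1, C('N')=5, C('m')=8, C('n')=10
L[0]='n': occ=0, LF[0]=C('n')+0=10+0=10
L[1]='$': occ=0, LF[1]=C('$')+0=0+0=0
L[2]='N': occ=0, LF[2]=C('N')+0=5+0=5
L[3]='n': occ=1, LF[3]=C('n')+1=10+1=11
L[4]='m': occ=0, LF[4]=C('m')+0=8+0=8
L[5]='N': occ=1, LF[5]=C('N')+1=5+1=6
L[6]='M': occ=0, LF[6]=C('M')+0=1+0=1
L[7]='M': occ=1, LF[7]=C('M')+1=1+1=2
L[8]='N': occ=2, LF[8]=C('N')+2=5+2=7
L[9]='M': occ=2, LF[9]=C('M')+2=1+2=3
L[10]='m': occ=1, LF[10]=C('m')+1=8+1=9
L[11]='M': occ=3, LF[11]=C('M')+3=1+3=4

Answer: 10 0 5 11 8 6 1 2 7 3 9 4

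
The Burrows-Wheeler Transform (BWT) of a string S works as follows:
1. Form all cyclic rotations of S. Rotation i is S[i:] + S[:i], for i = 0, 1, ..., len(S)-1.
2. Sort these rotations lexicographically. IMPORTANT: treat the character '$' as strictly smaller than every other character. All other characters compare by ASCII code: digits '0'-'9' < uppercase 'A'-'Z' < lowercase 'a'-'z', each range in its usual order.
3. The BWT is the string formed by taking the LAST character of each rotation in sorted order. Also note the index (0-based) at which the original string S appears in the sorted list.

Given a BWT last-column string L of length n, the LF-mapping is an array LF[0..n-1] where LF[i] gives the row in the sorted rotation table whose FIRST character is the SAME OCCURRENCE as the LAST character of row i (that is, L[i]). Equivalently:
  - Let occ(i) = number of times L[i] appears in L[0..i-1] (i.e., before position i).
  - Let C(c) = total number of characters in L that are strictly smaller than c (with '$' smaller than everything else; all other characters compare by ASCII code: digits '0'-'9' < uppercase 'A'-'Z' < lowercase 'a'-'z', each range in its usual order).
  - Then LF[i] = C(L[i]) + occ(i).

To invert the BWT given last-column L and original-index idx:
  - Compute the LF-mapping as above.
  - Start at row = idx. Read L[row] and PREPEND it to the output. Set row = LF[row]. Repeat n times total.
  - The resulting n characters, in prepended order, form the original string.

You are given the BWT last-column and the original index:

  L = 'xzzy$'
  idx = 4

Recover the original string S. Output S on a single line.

Answer: zyzx$

Derivation:
LF mapping: 1 3 4 2 0
Walk LF starting at row 4, prepending L[row]:
  step 1: row=4, L[4]='$', prepend. Next row=LF[4]=0
  step 2: row=0, L[0]='x', prepend. Next row=LF[0]=1
  step 3: row=1, L[1]='z', prepend. Next row=LF[1]=3
  step 4: row=3, L[3]='y', prepend. Next row=LF[3]=2
  step 5: row=2, L[2]='z', prepend. Next row=LF[2]=4
Reversed output: zyzx$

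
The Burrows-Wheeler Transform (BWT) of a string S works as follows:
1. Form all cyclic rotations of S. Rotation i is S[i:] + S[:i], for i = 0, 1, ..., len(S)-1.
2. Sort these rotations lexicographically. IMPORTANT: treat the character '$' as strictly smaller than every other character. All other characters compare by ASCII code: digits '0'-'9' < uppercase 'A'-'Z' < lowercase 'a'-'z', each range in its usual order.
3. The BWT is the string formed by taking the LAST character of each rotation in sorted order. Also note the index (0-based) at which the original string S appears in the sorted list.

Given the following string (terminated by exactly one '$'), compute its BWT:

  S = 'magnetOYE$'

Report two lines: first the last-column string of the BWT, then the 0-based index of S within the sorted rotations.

Answer: EYtOmna$ge
7

Derivation:
All 10 rotations (rotation i = S[i:]+S[:i]):
  rot[0] = magnetOYE$
  rot[1] = agnetOYE$m
  rot[2] = gnetOYE$ma
  rot[3] = netOYE$mag
  rot[4] = etOYE$magn
  rot[5] = tOYE$magne
  rot[6] = OYE$magnet
  rot[7] = YE$magnetO
  rot[8] = E$magnetOY
  rot[9] = $magnetOYE
Sorted (with $ < everything):
  sorted[0] = $magnetOYE  (last char: 'E')
  sorted[1] = E$magnetOY  (last char: 'Y')
  sorted[2] = OYE$magnet  (last char: 't')
  sorted[3] = YE$magnetO  (last char: 'O')
  sorted[4] = agnetOYE$m  (last char: 'm')
  sorted[5] = etOYE$magn  (last char: 'n')
  sorted[6] = gnetOYE$ma  (last char: 'a')
  sorted[7] = magnetOYE$  (last char: '$')
  sorted[8] = netOYE$mag  (last char: 'g')
  sorted[9] = tOYE$magne  (last char: 'e')
Last column: EYtOmna$ge
Original string S is at sorted index 7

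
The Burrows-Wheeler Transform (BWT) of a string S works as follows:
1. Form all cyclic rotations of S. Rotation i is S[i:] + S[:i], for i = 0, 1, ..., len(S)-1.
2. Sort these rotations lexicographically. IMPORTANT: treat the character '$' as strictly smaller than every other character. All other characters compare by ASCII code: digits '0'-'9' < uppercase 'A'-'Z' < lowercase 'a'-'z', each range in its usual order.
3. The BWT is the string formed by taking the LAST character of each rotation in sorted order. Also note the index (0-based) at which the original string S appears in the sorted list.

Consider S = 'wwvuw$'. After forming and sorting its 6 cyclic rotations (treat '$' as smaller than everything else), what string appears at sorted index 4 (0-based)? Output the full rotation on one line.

All 6 rotations (rotation i = S[i:]+S[:i]):
  rot[0] = wwvuw$
  rot[1] = wvuw$w
  rot[2] = vuw$ww
  rot[3] = uw$wwv
  rot[4] = w$wwvu
  rot[5] = $wwvuw
Sorted (with $ < everything):
  sorted[0] = $wwvuw
  sorted[1] = uw$wwv
  sorted[2] = vuw$ww
  sorted[3] = w$wwvu
  sorted[4] = wvuw$w
  sorted[5] = wwvuw$
sorted[4] = wvuw$w

Answer: wvuw$w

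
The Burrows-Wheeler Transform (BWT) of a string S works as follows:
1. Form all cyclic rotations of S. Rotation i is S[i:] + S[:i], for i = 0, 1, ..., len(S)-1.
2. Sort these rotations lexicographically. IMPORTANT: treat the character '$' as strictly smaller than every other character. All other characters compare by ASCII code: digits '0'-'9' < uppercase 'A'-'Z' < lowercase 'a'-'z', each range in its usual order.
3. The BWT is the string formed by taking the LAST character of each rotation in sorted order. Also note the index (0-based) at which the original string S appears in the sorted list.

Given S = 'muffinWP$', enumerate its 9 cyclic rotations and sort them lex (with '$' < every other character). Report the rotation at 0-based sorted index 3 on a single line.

All 9 rotations (rotation i = S[i:]+S[:i]):
  rot[0] = muffinWP$
  rot[1] = uffinWP$m
  rot[2] = ffinWP$mu
  rot[3] = finWP$muf
  rot[4] = inWP$muff
  rot[5] = nWP$muffi
  rot[6] = WP$muffin
  rot[7] = P$muffinW
  rot[8] = $muffinWP
Sorted (with $ < everything):
  sorted[0] = $muffinWP
  sorted[1] = P$muffinW
  sorted[2] = WP$muffin
  sorted[3] = ffinWP$mu
  sorted[4] = finWP$muf
  sorted[5] = inWP$muff
  sorted[6] = muffinWP$
  sorted[7] = nWP$muffi
  sorted[8] = uffinWP$m
sorted[3] = ffinWP$mu

Answer: ffinWP$mu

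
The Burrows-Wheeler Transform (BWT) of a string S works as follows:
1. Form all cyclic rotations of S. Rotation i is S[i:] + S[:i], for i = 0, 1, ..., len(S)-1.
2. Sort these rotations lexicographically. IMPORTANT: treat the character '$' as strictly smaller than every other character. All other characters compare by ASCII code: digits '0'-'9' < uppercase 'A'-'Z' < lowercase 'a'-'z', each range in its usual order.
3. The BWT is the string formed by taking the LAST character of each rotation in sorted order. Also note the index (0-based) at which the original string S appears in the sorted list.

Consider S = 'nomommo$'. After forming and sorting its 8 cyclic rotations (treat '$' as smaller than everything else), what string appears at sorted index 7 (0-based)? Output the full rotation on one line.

Answer: omommo$n

Derivation:
All 8 rotations (rotation i = S[i:]+S[:i]):
  rot[0] = nomommo$
  rot[1] = omommo$n
  rot[2] = mommo$no
  rot[3] = ommo$nom
  rot[4] = mmo$nomo
  rot[5] = mo$nomom
  rot[6] = o$nomomm
  rot[7] = $nomommo
Sorted (with $ < everything):
  sorted[0] = $nomommo
  sorted[1] = mmo$nomo
  sorted[2] = mo$nomom
  sorted[3] = mommo$no
  sorted[4] = nomommo$
  sorted[5] = o$nomomm
  sorted[6] = ommo$nom
  sorted[7] = omommo$n
sorted[7] = omommo$n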